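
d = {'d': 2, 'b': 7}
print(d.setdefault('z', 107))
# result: 107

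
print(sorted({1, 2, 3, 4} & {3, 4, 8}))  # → [3, 4]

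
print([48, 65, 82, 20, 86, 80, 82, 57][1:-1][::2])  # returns [65, 20, 80]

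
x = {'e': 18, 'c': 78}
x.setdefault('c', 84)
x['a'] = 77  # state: {'e': 18, 'c': 78, 'a': 77}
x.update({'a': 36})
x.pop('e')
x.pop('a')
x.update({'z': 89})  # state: {'c': 78, 'z': 89}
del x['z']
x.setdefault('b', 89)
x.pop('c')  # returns 78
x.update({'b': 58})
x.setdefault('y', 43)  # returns 43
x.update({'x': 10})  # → {'b': 58, 'y': 43, 'x': 10}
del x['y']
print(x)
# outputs {'b': 58, 'x': 10}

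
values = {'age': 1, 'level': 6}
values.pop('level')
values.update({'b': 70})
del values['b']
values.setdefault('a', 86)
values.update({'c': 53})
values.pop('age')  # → 1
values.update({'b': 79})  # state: {'a': 86, 'c': 53, 'b': 79}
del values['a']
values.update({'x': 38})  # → {'c': 53, 'b': 79, 'x': 38}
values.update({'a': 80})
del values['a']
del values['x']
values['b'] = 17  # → {'c': 53, 'b': 17}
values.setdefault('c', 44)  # 53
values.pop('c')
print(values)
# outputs {'b': 17}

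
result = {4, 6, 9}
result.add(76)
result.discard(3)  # {4, 6, 9, 76}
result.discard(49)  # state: {4, 6, 9, 76}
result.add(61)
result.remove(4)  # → {6, 9, 61, 76}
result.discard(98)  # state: {6, 9, 61, 76}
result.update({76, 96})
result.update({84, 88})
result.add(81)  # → {6, 9, 61, 76, 81, 84, 88, 96}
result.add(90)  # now {6, 9, 61, 76, 81, 84, 88, 90, 96}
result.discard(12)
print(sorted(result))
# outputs [6, 9, 61, 76, 81, 84, 88, 90, 96]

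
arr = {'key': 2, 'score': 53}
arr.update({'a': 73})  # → {'key': 2, 'score': 53, 'a': 73}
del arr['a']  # {'key': 2, 'score': 53}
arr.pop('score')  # 53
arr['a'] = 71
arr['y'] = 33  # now {'key': 2, 'a': 71, 'y': 33}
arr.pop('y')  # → 33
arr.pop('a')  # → 71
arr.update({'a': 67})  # {'key': 2, 'a': 67}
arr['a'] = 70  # {'key': 2, 'a': 70}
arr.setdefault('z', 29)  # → 29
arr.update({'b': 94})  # {'key': 2, 'a': 70, 'z': 29, 'b': 94}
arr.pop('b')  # 94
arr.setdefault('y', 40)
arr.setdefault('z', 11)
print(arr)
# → {'key': 2, 'a': 70, 'z': 29, 'y': 40}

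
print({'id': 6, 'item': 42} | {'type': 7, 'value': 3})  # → {'id': 6, 'item': 42, 'type': 7, 'value': 3}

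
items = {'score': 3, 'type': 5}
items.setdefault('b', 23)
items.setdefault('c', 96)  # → 96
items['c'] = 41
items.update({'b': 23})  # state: {'score': 3, 'type': 5, 'b': 23, 'c': 41}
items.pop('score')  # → 3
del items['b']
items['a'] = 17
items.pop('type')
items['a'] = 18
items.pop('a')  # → 18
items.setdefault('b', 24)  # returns 24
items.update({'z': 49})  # {'c': 41, 'b': 24, 'z': 49}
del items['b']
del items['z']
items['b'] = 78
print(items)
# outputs {'c': 41, 'b': 78}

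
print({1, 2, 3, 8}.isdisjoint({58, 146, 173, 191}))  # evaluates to True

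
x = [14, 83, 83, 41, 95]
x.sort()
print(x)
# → [14, 41, 83, 83, 95]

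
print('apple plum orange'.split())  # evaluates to ['apple', 'plum', 'orange']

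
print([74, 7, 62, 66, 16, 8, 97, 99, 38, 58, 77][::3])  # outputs [74, 66, 97, 58]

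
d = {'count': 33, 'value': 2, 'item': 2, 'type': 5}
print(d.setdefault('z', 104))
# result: 104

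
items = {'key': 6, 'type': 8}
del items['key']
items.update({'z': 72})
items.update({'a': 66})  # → {'type': 8, 'z': 72, 'a': 66}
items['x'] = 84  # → {'type': 8, 'z': 72, 'a': 66, 'x': 84}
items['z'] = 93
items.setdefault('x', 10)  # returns 84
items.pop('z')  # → 93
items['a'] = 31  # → {'type': 8, 'a': 31, 'x': 84}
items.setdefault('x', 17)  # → 84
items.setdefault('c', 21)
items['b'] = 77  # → {'type': 8, 'a': 31, 'x': 84, 'c': 21, 'b': 77}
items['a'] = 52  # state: {'type': 8, 'a': 52, 'x': 84, 'c': 21, 'b': 77}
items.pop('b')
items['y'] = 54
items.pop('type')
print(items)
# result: {'a': 52, 'x': 84, 'c': 21, 'y': 54}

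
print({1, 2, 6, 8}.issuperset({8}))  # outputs True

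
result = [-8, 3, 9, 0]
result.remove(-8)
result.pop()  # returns 0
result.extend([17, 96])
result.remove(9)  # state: [3, 17, 96]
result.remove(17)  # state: [3, 96]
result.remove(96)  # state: [3]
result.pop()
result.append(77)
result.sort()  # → [77]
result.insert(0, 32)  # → [32, 77]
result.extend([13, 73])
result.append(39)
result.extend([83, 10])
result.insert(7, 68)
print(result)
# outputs [32, 77, 13, 73, 39, 83, 10, 68]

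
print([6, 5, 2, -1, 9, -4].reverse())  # None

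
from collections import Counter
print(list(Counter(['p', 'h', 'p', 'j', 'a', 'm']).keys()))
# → ['p', 'h', 'j', 'a', 'm']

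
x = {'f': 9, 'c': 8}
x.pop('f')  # 9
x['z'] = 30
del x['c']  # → {'z': 30}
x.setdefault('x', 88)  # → 88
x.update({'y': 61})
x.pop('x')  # 88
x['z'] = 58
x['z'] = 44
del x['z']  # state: {'y': 61}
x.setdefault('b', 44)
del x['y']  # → {'b': 44}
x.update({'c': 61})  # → {'b': 44, 'c': 61}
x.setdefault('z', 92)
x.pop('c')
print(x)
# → {'b': 44, 'z': 92}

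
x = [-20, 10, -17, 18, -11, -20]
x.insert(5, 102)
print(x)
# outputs [-20, 10, -17, 18, -11, 102, -20]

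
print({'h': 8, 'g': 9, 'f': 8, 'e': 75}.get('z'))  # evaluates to None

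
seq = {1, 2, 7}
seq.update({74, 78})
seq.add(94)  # {1, 2, 7, 74, 78, 94}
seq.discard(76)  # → {1, 2, 7, 74, 78, 94}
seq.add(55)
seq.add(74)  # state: {1, 2, 7, 55, 74, 78, 94}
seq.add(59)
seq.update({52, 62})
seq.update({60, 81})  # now {1, 2, 7, 52, 55, 59, 60, 62, 74, 78, 81, 94}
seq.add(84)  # {1, 2, 7, 52, 55, 59, 60, 62, 74, 78, 81, 84, 94}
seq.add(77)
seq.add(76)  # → {1, 2, 7, 52, 55, 59, 60, 62, 74, 76, 77, 78, 81, 84, 94}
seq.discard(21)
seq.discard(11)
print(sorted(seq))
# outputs [1, 2, 7, 52, 55, 59, 60, 62, 74, 76, 77, 78, 81, 84, 94]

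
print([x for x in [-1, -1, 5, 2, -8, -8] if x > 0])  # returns [5, 2]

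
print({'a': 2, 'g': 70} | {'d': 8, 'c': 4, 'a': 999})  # {'a': 999, 'g': 70, 'd': 8, 'c': 4}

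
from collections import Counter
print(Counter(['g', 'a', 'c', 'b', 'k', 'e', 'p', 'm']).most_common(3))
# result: [('g', 1), ('a', 1), ('c', 1)]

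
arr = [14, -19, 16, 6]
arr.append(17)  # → [14, -19, 16, 6, 17]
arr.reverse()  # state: [17, 6, 16, -19, 14]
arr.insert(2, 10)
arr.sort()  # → [-19, 6, 10, 14, 16, 17]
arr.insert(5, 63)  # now [-19, 6, 10, 14, 16, 63, 17]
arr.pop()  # 17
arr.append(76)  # [-19, 6, 10, 14, 16, 63, 76]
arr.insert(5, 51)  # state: [-19, 6, 10, 14, 16, 51, 63, 76]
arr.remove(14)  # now [-19, 6, 10, 16, 51, 63, 76]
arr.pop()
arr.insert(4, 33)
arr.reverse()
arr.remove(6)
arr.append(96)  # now [63, 51, 33, 16, 10, -19, 96]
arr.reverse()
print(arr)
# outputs [96, -19, 10, 16, 33, 51, 63]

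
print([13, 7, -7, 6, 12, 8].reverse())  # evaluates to None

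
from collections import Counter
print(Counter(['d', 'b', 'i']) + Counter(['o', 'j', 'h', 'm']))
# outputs Counter({'d': 1, 'b': 1, 'i': 1, 'o': 1, 'j': 1, 'h': 1, 'm': 1})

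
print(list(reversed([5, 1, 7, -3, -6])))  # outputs [-6, -3, 7, 1, 5]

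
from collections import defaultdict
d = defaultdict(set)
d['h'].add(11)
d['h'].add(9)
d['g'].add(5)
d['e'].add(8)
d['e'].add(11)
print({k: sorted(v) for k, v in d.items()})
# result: {'h': [9, 11], 'g': [5], 'e': [8, 11]}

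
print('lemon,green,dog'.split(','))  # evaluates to ['lemon', 'green', 'dog']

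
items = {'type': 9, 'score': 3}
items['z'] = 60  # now {'type': 9, 'score': 3, 'z': 60}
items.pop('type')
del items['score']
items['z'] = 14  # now {'z': 14}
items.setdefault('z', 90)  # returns 14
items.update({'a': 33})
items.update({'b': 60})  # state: {'z': 14, 'a': 33, 'b': 60}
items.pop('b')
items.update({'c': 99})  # {'z': 14, 'a': 33, 'c': 99}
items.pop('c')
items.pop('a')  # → 33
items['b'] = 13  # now {'z': 14, 'b': 13}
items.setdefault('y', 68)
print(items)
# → {'z': 14, 'b': 13, 'y': 68}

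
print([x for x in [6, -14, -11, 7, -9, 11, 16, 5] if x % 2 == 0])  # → [6, -14, 16]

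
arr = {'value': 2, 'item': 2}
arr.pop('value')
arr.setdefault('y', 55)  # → 55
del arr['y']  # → {'item': 2}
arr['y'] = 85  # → {'item': 2, 'y': 85}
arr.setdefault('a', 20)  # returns 20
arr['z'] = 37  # {'item': 2, 'y': 85, 'a': 20, 'z': 37}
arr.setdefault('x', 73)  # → 73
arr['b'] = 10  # {'item': 2, 'y': 85, 'a': 20, 'z': 37, 'x': 73, 'b': 10}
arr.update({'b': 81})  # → {'item': 2, 'y': 85, 'a': 20, 'z': 37, 'x': 73, 'b': 81}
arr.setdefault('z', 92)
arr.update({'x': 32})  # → {'item': 2, 'y': 85, 'a': 20, 'z': 37, 'x': 32, 'b': 81}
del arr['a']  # {'item': 2, 'y': 85, 'z': 37, 'x': 32, 'b': 81}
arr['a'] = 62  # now {'item': 2, 'y': 85, 'z': 37, 'x': 32, 'b': 81, 'a': 62}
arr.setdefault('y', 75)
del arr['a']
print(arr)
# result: {'item': 2, 'y': 85, 'z': 37, 'x': 32, 'b': 81}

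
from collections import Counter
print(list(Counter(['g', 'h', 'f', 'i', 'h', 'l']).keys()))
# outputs ['g', 'h', 'f', 'i', 'l']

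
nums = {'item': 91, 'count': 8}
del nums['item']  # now {'count': 8}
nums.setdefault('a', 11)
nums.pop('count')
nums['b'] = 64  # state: {'a': 11, 'b': 64}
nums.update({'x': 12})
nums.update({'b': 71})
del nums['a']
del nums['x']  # {'b': 71}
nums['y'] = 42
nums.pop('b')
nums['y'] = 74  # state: {'y': 74}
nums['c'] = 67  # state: {'y': 74, 'c': 67}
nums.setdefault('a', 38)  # 38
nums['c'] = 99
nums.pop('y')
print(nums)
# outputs {'c': 99, 'a': 38}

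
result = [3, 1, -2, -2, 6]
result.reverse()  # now [6, -2, -2, 1, 3]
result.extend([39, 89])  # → [6, -2, -2, 1, 3, 39, 89]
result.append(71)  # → [6, -2, -2, 1, 3, 39, 89, 71]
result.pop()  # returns 71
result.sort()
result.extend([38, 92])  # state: [-2, -2, 1, 3, 6, 39, 89, 38, 92]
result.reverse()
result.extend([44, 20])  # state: [92, 38, 89, 39, 6, 3, 1, -2, -2, 44, 20]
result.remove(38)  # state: [92, 89, 39, 6, 3, 1, -2, -2, 44, 20]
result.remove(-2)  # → [92, 89, 39, 6, 3, 1, -2, 44, 20]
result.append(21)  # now [92, 89, 39, 6, 3, 1, -2, 44, 20, 21]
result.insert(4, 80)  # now [92, 89, 39, 6, 80, 3, 1, -2, 44, 20, 21]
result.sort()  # [-2, 1, 3, 6, 20, 21, 39, 44, 80, 89, 92]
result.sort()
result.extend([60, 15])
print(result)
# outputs [-2, 1, 3, 6, 20, 21, 39, 44, 80, 89, 92, 60, 15]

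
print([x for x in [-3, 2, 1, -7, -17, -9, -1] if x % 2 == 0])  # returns [2]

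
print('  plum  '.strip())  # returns plum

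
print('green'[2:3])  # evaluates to e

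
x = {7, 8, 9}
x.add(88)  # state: {7, 8, 9, 88}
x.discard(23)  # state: {7, 8, 9, 88}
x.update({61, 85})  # {7, 8, 9, 61, 85, 88}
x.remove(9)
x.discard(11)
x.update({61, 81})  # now {7, 8, 61, 81, 85, 88}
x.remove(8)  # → {7, 61, 81, 85, 88}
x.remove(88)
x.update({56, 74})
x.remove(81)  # {7, 56, 61, 74, 85}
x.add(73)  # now {7, 56, 61, 73, 74, 85}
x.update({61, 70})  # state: {7, 56, 61, 70, 73, 74, 85}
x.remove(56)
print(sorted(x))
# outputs [7, 61, 70, 73, 74, 85]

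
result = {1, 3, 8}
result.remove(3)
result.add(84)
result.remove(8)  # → {1, 84}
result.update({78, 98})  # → {1, 78, 84, 98}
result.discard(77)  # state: {1, 78, 84, 98}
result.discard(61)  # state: {1, 78, 84, 98}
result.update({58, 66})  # {1, 58, 66, 78, 84, 98}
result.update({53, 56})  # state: {1, 53, 56, 58, 66, 78, 84, 98}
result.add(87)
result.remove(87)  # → {1, 53, 56, 58, 66, 78, 84, 98}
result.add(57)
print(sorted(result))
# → [1, 53, 56, 57, 58, 66, 78, 84, 98]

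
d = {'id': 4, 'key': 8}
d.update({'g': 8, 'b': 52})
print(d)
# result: {'id': 4, 'key': 8, 'g': 8, 'b': 52}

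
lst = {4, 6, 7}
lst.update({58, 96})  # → {4, 6, 7, 58, 96}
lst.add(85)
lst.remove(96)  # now {4, 6, 7, 58, 85}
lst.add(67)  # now {4, 6, 7, 58, 67, 85}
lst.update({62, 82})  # {4, 6, 7, 58, 62, 67, 82, 85}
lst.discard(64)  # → {4, 6, 7, 58, 62, 67, 82, 85}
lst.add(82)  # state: {4, 6, 7, 58, 62, 67, 82, 85}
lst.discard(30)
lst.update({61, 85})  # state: {4, 6, 7, 58, 61, 62, 67, 82, 85}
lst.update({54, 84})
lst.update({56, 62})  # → {4, 6, 7, 54, 56, 58, 61, 62, 67, 82, 84, 85}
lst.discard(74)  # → {4, 6, 7, 54, 56, 58, 61, 62, 67, 82, 84, 85}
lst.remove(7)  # {4, 6, 54, 56, 58, 61, 62, 67, 82, 84, 85}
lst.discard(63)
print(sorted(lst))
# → [4, 6, 54, 56, 58, 61, 62, 67, 82, 84, 85]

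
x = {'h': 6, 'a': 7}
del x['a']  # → {'h': 6}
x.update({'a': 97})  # {'h': 6, 'a': 97}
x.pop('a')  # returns 97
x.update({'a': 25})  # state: {'h': 6, 'a': 25}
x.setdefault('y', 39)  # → 39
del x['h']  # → {'a': 25, 'y': 39}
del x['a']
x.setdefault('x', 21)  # 21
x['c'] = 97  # {'y': 39, 'x': 21, 'c': 97}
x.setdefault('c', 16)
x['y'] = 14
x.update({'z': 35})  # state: {'y': 14, 'x': 21, 'c': 97, 'z': 35}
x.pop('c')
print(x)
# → {'y': 14, 'x': 21, 'z': 35}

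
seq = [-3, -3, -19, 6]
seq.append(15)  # [-3, -3, -19, 6, 15]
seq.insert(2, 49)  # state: [-3, -3, 49, -19, 6, 15]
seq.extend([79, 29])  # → [-3, -3, 49, -19, 6, 15, 79, 29]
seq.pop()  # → 29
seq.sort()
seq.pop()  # 79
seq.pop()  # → 49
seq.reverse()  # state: [15, 6, -3, -3, -19]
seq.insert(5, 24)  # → [15, 6, -3, -3, -19, 24]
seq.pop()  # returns 24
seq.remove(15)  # [6, -3, -3, -19]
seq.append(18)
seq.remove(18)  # [6, -3, -3, -19]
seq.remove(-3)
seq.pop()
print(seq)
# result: [6, -3]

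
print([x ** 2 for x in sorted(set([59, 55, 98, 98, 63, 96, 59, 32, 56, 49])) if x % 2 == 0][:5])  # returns [1024, 3136, 9216, 9604]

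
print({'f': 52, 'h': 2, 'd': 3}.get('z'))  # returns None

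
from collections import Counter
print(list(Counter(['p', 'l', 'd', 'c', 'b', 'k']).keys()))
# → ['p', 'l', 'd', 'c', 'b', 'k']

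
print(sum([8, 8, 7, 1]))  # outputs 24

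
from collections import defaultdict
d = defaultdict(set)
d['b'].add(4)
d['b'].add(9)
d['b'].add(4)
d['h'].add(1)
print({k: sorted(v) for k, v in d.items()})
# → {'b': [4, 9], 'h': [1]}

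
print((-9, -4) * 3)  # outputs (-9, -4, -9, -4, -9, -4)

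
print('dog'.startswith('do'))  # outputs True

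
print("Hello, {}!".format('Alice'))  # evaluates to Hello, Alice!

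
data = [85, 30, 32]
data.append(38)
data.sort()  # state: [30, 32, 38, 85]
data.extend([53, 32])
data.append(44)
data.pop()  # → 44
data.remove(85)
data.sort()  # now [30, 32, 32, 38, 53]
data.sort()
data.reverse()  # [53, 38, 32, 32, 30]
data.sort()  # [30, 32, 32, 38, 53]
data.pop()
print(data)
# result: [30, 32, 32, 38]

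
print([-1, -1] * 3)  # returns [-1, -1, -1, -1, -1, -1]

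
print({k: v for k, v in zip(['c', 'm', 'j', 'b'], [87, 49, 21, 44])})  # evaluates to {'c': 87, 'm': 49, 'j': 21, 'b': 44}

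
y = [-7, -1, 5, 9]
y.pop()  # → 9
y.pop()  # 5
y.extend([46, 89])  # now [-7, -1, 46, 89]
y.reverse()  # [89, 46, -1, -7]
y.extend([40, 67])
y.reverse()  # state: [67, 40, -7, -1, 46, 89]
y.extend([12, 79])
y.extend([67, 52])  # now [67, 40, -7, -1, 46, 89, 12, 79, 67, 52]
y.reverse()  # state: [52, 67, 79, 12, 89, 46, -1, -7, 40, 67]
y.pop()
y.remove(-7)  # [52, 67, 79, 12, 89, 46, -1, 40]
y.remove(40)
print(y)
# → [52, 67, 79, 12, 89, 46, -1]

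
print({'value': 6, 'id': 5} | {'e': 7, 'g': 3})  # {'value': 6, 'id': 5, 'e': 7, 'g': 3}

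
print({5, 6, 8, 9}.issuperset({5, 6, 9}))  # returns True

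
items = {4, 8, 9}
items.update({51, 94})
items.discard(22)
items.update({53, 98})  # {4, 8, 9, 51, 53, 94, 98}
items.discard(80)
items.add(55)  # {4, 8, 9, 51, 53, 55, 94, 98}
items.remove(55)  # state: {4, 8, 9, 51, 53, 94, 98}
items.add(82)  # {4, 8, 9, 51, 53, 82, 94, 98}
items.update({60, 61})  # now {4, 8, 9, 51, 53, 60, 61, 82, 94, 98}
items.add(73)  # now {4, 8, 9, 51, 53, 60, 61, 73, 82, 94, 98}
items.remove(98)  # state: {4, 8, 9, 51, 53, 60, 61, 73, 82, 94}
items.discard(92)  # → {4, 8, 9, 51, 53, 60, 61, 73, 82, 94}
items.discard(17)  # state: {4, 8, 9, 51, 53, 60, 61, 73, 82, 94}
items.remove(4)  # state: {8, 9, 51, 53, 60, 61, 73, 82, 94}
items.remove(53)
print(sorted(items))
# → [8, 9, 51, 60, 61, 73, 82, 94]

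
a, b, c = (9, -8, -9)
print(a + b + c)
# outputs -8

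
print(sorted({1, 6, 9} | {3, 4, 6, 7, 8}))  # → [1, 3, 4, 6, 7, 8, 9]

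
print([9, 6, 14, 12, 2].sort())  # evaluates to None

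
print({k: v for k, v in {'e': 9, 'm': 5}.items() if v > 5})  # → {'e': 9}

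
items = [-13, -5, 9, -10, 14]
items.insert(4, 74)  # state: [-13, -5, 9, -10, 74, 14]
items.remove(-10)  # [-13, -5, 9, 74, 14]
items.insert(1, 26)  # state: [-13, 26, -5, 9, 74, 14]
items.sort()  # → [-13, -5, 9, 14, 26, 74]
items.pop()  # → 74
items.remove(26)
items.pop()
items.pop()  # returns 9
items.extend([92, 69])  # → [-13, -5, 92, 69]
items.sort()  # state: [-13, -5, 69, 92]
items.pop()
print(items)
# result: [-13, -5, 69]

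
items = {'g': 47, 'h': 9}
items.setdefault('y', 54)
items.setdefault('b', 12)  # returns 12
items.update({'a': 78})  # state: {'g': 47, 'h': 9, 'y': 54, 'b': 12, 'a': 78}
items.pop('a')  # 78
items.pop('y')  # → 54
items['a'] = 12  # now {'g': 47, 'h': 9, 'b': 12, 'a': 12}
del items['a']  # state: {'g': 47, 'h': 9, 'b': 12}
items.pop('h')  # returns 9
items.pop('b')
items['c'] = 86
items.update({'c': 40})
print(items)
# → {'g': 47, 'c': 40}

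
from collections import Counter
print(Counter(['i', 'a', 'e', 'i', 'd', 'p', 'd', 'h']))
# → Counter({'i': 2, 'd': 2, 'a': 1, 'e': 1, 'p': 1, 'h': 1})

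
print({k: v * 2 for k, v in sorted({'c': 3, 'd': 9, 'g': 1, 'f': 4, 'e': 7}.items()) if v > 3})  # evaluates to {'d': 18, 'e': 14, 'f': 8}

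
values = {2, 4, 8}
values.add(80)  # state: {2, 4, 8, 80}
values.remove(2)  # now {4, 8, 80}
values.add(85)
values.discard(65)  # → {4, 8, 80, 85}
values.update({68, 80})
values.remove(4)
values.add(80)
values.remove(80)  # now {8, 68, 85}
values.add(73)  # {8, 68, 73, 85}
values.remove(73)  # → {8, 68, 85}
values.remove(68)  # {8, 85}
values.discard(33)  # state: {8, 85}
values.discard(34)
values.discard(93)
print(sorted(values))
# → [8, 85]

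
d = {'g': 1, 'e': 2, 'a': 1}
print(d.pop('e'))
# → 2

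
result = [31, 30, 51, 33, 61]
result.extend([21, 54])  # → [31, 30, 51, 33, 61, 21, 54]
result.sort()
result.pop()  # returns 61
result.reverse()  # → [54, 51, 33, 31, 30, 21]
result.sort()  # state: [21, 30, 31, 33, 51, 54]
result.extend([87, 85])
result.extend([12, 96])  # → [21, 30, 31, 33, 51, 54, 87, 85, 12, 96]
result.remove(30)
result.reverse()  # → [96, 12, 85, 87, 54, 51, 33, 31, 21]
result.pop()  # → 21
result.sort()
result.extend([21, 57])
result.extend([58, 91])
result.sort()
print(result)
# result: [12, 21, 31, 33, 51, 54, 57, 58, 85, 87, 91, 96]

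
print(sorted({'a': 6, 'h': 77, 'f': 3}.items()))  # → [('a', 6), ('f', 3), ('h', 77)]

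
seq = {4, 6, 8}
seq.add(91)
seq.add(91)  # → {4, 6, 8, 91}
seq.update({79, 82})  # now {4, 6, 8, 79, 82, 91}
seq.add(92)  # {4, 6, 8, 79, 82, 91, 92}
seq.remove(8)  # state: {4, 6, 79, 82, 91, 92}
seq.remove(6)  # {4, 79, 82, 91, 92}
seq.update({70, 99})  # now {4, 70, 79, 82, 91, 92, 99}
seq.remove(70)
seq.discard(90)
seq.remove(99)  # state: {4, 79, 82, 91, 92}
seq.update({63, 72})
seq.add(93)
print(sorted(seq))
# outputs [4, 63, 72, 79, 82, 91, 92, 93]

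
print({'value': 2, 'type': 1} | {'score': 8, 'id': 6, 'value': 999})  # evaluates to {'value': 999, 'type': 1, 'score': 8, 'id': 6}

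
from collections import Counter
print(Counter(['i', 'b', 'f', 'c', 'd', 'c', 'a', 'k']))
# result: Counter({'c': 2, 'i': 1, 'b': 1, 'f': 1, 'd': 1, 'a': 1, 'k': 1})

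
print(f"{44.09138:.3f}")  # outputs 44.091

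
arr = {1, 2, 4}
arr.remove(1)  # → {2, 4}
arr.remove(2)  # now {4}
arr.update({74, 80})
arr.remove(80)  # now {4, 74}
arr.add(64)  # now {4, 64, 74}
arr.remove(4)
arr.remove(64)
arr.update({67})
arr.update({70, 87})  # {67, 70, 74, 87}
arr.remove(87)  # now {67, 70, 74}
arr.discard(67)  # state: {70, 74}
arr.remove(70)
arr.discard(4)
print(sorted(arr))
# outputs [74]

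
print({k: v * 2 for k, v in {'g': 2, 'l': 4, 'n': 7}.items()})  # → {'g': 4, 'l': 8, 'n': 14}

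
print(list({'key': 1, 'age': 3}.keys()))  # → ['key', 'age']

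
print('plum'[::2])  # pu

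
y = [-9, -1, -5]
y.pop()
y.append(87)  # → [-9, -1, 87]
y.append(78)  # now [-9, -1, 87, 78]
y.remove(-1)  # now [-9, 87, 78]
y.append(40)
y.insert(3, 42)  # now [-9, 87, 78, 42, 40]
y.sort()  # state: [-9, 40, 42, 78, 87]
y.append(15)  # [-9, 40, 42, 78, 87, 15]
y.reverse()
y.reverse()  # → [-9, 40, 42, 78, 87, 15]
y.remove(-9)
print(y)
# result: [40, 42, 78, 87, 15]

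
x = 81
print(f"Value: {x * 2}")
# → Value: 162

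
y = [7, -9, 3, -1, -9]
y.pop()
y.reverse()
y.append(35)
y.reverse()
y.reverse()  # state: [-1, 3, -9, 7, 35]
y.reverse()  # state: [35, 7, -9, 3, -1]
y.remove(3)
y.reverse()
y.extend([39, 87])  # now [-1, -9, 7, 35, 39, 87]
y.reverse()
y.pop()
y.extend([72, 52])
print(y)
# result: [87, 39, 35, 7, -9, 72, 52]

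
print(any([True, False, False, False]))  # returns True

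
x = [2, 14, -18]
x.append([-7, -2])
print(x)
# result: [2, 14, -18, [-7, -2]]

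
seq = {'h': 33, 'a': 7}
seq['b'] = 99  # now {'h': 33, 'a': 7, 'b': 99}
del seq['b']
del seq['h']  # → {'a': 7}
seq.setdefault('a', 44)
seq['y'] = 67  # {'a': 7, 'y': 67}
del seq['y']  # {'a': 7}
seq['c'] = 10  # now {'a': 7, 'c': 10}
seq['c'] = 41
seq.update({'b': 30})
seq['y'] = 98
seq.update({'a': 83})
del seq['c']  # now {'a': 83, 'b': 30, 'y': 98}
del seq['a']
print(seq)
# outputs {'b': 30, 'y': 98}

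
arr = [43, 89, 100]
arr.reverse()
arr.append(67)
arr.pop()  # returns 67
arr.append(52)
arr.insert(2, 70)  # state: [100, 89, 70, 43, 52]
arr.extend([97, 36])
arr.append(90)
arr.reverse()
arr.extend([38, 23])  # [90, 36, 97, 52, 43, 70, 89, 100, 38, 23]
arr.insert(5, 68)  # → [90, 36, 97, 52, 43, 68, 70, 89, 100, 38, 23]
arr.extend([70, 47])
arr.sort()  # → [23, 36, 38, 43, 47, 52, 68, 70, 70, 89, 90, 97, 100]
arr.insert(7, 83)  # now [23, 36, 38, 43, 47, 52, 68, 83, 70, 70, 89, 90, 97, 100]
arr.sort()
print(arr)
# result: [23, 36, 38, 43, 47, 52, 68, 70, 70, 83, 89, 90, 97, 100]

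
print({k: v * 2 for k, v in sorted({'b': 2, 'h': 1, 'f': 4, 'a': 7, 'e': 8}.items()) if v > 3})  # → {'a': 14, 'e': 16, 'f': 8}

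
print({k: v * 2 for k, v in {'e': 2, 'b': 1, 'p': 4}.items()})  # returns {'e': 4, 'b': 2, 'p': 8}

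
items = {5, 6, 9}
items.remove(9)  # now {5, 6}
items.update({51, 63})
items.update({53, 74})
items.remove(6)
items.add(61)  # {5, 51, 53, 61, 63, 74}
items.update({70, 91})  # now {5, 51, 53, 61, 63, 70, 74, 91}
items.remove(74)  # {5, 51, 53, 61, 63, 70, 91}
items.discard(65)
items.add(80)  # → {5, 51, 53, 61, 63, 70, 80, 91}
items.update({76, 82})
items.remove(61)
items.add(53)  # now {5, 51, 53, 63, 70, 76, 80, 82, 91}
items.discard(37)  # {5, 51, 53, 63, 70, 76, 80, 82, 91}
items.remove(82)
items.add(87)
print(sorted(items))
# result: [5, 51, 53, 63, 70, 76, 80, 87, 91]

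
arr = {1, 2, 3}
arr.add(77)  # {1, 2, 3, 77}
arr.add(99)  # {1, 2, 3, 77, 99}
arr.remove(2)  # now {1, 3, 77, 99}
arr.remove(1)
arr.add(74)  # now {3, 74, 77, 99}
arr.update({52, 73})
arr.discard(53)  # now {3, 52, 73, 74, 77, 99}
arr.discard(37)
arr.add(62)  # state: {3, 52, 62, 73, 74, 77, 99}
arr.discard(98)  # {3, 52, 62, 73, 74, 77, 99}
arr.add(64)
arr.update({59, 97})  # {3, 52, 59, 62, 64, 73, 74, 77, 97, 99}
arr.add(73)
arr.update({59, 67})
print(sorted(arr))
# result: [3, 52, 59, 62, 64, 67, 73, 74, 77, 97, 99]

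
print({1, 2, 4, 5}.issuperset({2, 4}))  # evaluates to True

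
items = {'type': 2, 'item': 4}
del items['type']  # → {'item': 4}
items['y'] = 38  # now {'item': 4, 'y': 38}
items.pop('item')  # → 4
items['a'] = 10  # {'y': 38, 'a': 10}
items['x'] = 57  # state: {'y': 38, 'a': 10, 'x': 57}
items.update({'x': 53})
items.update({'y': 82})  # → {'y': 82, 'a': 10, 'x': 53}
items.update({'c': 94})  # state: {'y': 82, 'a': 10, 'x': 53, 'c': 94}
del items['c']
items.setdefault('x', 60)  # 53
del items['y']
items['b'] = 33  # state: {'a': 10, 'x': 53, 'b': 33}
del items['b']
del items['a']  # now {'x': 53}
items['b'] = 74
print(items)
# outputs {'x': 53, 'b': 74}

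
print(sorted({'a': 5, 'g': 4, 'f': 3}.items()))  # [('a', 5), ('f', 3), ('g', 4)]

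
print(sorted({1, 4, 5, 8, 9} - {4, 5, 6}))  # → [1, 8, 9]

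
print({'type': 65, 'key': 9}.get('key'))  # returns 9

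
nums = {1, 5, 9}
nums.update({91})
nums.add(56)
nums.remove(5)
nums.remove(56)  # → {1, 9, 91}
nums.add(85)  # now {1, 9, 85, 91}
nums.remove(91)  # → {1, 9, 85}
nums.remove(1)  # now {9, 85}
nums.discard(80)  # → {9, 85}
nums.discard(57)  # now {9, 85}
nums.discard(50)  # {9, 85}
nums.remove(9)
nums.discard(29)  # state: {85}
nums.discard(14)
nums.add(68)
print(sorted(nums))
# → [68, 85]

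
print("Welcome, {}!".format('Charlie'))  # Welcome, Charlie!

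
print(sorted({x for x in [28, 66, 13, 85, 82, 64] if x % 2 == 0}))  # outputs [28, 64, 66, 82]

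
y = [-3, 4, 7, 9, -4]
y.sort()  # [-4, -3, 4, 7, 9]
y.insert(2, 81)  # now [-4, -3, 81, 4, 7, 9]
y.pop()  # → 9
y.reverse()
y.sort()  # [-4, -3, 4, 7, 81]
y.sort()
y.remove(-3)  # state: [-4, 4, 7, 81]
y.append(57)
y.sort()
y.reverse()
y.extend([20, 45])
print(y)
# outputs [81, 57, 7, 4, -4, 20, 45]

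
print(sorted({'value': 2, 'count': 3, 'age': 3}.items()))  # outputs [('age', 3), ('count', 3), ('value', 2)]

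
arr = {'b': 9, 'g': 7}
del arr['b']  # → {'g': 7}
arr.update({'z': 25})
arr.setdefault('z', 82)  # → 25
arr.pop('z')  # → 25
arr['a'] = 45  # {'g': 7, 'a': 45}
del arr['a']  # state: {'g': 7}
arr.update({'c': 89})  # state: {'g': 7, 'c': 89}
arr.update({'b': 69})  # {'g': 7, 'c': 89, 'b': 69}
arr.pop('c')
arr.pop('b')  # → 69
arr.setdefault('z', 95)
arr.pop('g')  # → 7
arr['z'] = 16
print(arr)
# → {'z': 16}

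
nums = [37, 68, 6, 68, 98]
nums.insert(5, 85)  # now [37, 68, 6, 68, 98, 85]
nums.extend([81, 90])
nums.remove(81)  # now [37, 68, 6, 68, 98, 85, 90]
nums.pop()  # 90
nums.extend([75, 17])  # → [37, 68, 6, 68, 98, 85, 75, 17]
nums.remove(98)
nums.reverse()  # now [17, 75, 85, 68, 6, 68, 37]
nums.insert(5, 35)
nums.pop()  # 37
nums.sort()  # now [6, 17, 35, 68, 68, 75, 85]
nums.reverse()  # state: [85, 75, 68, 68, 35, 17, 6]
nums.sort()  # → [6, 17, 35, 68, 68, 75, 85]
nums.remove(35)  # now [6, 17, 68, 68, 75, 85]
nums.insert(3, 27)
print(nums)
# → [6, 17, 68, 27, 68, 75, 85]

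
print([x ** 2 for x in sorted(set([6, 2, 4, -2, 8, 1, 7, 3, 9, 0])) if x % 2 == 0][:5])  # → [4, 0, 4, 16, 36]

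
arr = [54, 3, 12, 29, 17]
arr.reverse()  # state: [17, 29, 12, 3, 54]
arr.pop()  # 54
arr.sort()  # [3, 12, 17, 29]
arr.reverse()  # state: [29, 17, 12, 3]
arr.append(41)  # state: [29, 17, 12, 3, 41]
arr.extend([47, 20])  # [29, 17, 12, 3, 41, 47, 20]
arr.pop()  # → 20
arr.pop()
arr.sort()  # [3, 12, 17, 29, 41]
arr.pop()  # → 41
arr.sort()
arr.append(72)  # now [3, 12, 17, 29, 72]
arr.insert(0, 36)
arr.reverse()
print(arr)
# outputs [72, 29, 17, 12, 3, 36]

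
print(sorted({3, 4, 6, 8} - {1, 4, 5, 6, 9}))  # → [3, 8]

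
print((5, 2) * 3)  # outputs (5, 2, 5, 2, 5, 2)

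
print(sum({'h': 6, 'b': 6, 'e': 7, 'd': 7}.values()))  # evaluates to 26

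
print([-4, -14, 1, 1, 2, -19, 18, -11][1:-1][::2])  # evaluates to [-14, 1, -19]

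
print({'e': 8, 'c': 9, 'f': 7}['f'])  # 7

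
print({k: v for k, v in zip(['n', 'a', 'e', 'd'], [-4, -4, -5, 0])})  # {'n': -4, 'a': -4, 'e': -5, 'd': 0}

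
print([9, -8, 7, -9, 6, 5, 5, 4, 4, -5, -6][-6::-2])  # [5, -9, -8]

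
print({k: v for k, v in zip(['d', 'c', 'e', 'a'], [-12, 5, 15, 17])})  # {'d': -12, 'c': 5, 'e': 15, 'a': 17}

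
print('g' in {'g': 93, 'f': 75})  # True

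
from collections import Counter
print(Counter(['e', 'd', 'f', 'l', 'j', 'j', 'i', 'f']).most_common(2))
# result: [('f', 2), ('j', 2)]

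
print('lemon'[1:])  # emon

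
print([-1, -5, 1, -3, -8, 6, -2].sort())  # None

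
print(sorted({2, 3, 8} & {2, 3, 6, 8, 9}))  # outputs [2, 3, 8]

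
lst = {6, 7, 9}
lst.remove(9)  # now {6, 7}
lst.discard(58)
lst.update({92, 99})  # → {6, 7, 92, 99}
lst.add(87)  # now {6, 7, 87, 92, 99}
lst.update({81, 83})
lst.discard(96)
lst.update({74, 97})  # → {6, 7, 74, 81, 83, 87, 92, 97, 99}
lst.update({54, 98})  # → {6, 7, 54, 74, 81, 83, 87, 92, 97, 98, 99}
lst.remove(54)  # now {6, 7, 74, 81, 83, 87, 92, 97, 98, 99}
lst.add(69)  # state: {6, 7, 69, 74, 81, 83, 87, 92, 97, 98, 99}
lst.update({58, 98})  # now {6, 7, 58, 69, 74, 81, 83, 87, 92, 97, 98, 99}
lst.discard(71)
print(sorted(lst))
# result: [6, 7, 58, 69, 74, 81, 83, 87, 92, 97, 98, 99]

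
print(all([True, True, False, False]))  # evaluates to False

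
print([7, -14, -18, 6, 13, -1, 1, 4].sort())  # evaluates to None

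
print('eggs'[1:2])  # g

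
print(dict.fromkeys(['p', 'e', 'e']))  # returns {'p': None, 'e': None}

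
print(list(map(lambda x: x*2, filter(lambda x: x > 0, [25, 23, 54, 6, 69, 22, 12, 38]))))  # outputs [50, 46, 108, 12, 138, 44, 24, 76]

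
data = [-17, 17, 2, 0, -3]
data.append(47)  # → [-17, 17, 2, 0, -3, 47]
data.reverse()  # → [47, -3, 0, 2, 17, -17]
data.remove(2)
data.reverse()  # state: [-17, 17, 0, -3, 47]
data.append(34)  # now [-17, 17, 0, -3, 47, 34]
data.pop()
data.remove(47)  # [-17, 17, 0, -3]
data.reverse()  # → [-3, 0, 17, -17]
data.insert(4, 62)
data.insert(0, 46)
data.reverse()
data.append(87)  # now [62, -17, 17, 0, -3, 46, 87]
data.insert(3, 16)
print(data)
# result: [62, -17, 17, 16, 0, -3, 46, 87]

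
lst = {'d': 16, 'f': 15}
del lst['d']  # {'f': 15}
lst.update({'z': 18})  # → {'f': 15, 'z': 18}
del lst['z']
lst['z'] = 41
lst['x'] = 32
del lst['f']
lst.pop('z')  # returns 41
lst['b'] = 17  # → {'x': 32, 'b': 17}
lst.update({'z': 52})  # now {'x': 32, 'b': 17, 'z': 52}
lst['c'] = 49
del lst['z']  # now {'x': 32, 'b': 17, 'c': 49}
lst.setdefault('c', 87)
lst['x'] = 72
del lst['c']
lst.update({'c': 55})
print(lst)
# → {'x': 72, 'b': 17, 'c': 55}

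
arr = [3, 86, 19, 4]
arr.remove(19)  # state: [3, 86, 4]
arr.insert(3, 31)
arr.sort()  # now [3, 4, 31, 86]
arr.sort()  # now [3, 4, 31, 86]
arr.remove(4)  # [3, 31, 86]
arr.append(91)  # [3, 31, 86, 91]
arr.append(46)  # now [3, 31, 86, 91, 46]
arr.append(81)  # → [3, 31, 86, 91, 46, 81]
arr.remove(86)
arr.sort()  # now [3, 31, 46, 81, 91]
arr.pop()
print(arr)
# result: [3, 31, 46, 81]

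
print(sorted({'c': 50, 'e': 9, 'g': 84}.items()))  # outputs [('c', 50), ('e', 9), ('g', 84)]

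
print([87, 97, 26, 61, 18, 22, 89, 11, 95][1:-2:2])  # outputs [97, 61, 22]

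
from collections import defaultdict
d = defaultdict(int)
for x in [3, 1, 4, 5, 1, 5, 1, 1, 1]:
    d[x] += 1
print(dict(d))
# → {3: 1, 1: 5, 4: 1, 5: 2}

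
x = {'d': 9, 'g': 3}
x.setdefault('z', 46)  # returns 46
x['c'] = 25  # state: {'d': 9, 'g': 3, 'z': 46, 'c': 25}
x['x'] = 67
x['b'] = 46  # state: {'d': 9, 'g': 3, 'z': 46, 'c': 25, 'x': 67, 'b': 46}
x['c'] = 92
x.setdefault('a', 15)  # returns 15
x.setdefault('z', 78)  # 46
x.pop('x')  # 67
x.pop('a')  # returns 15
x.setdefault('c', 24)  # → 92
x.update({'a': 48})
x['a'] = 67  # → {'d': 9, 'g': 3, 'z': 46, 'c': 92, 'b': 46, 'a': 67}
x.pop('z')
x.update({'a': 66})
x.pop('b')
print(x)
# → {'d': 9, 'g': 3, 'c': 92, 'a': 66}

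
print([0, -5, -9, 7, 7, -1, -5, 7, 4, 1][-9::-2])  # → [-5]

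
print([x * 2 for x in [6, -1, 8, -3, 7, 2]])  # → [12, -2, 16, -6, 14, 4]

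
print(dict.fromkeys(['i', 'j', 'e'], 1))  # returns {'i': 1, 'j': 1, 'e': 1}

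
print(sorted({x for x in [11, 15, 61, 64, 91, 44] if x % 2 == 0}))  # [44, 64]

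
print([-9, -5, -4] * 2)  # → [-9, -5, -4, -9, -5, -4]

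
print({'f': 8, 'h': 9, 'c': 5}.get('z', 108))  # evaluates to 108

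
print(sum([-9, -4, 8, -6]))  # -11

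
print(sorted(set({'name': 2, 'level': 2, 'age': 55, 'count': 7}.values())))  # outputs [2, 7, 55]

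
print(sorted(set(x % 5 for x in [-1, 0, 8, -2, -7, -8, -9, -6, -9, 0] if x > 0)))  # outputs [3]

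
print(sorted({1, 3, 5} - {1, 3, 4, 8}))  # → [5]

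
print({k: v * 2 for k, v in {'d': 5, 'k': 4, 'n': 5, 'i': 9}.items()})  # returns {'d': 10, 'k': 8, 'n': 10, 'i': 18}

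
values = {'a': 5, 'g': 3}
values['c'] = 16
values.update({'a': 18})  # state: {'a': 18, 'g': 3, 'c': 16}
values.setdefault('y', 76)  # 76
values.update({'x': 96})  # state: {'a': 18, 'g': 3, 'c': 16, 'y': 76, 'x': 96}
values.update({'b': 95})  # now {'a': 18, 'g': 3, 'c': 16, 'y': 76, 'x': 96, 'b': 95}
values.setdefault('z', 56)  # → 56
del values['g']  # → {'a': 18, 'c': 16, 'y': 76, 'x': 96, 'b': 95, 'z': 56}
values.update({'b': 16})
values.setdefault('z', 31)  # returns 56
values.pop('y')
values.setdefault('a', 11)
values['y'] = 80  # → {'a': 18, 'c': 16, 'x': 96, 'b': 16, 'z': 56, 'y': 80}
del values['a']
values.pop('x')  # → 96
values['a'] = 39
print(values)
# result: {'c': 16, 'b': 16, 'z': 56, 'y': 80, 'a': 39}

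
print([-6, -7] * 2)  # [-6, -7, -6, -7]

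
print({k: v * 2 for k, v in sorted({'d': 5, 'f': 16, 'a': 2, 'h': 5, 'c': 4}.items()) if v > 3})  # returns {'c': 8, 'd': 10, 'f': 32, 'h': 10}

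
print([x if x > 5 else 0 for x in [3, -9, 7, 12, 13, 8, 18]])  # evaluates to [0, 0, 7, 12, 13, 8, 18]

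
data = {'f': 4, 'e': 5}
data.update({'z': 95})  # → {'f': 4, 'e': 5, 'z': 95}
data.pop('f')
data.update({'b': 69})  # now {'e': 5, 'z': 95, 'b': 69}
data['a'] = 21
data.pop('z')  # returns 95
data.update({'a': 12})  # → {'e': 5, 'b': 69, 'a': 12}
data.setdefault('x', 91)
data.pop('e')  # 5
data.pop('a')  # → 12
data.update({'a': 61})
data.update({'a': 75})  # {'b': 69, 'x': 91, 'a': 75}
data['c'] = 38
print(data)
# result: {'b': 69, 'x': 91, 'a': 75, 'c': 38}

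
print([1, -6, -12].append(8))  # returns None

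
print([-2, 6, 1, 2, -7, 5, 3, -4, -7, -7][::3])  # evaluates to [-2, 2, 3, -7]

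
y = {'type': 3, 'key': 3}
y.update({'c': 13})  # {'type': 3, 'key': 3, 'c': 13}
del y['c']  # {'type': 3, 'key': 3}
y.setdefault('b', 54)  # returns 54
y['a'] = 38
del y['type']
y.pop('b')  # 54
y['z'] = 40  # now {'key': 3, 'a': 38, 'z': 40}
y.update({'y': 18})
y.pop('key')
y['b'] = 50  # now {'a': 38, 'z': 40, 'y': 18, 'b': 50}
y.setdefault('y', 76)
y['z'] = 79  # {'a': 38, 'z': 79, 'y': 18, 'b': 50}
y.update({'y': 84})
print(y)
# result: {'a': 38, 'z': 79, 'y': 84, 'b': 50}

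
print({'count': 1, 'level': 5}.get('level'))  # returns 5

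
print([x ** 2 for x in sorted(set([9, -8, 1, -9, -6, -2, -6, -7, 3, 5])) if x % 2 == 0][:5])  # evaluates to [64, 36, 4]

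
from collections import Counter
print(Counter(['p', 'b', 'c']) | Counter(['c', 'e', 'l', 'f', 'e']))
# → Counter({'e': 2, 'p': 1, 'b': 1, 'c': 1, 'l': 1, 'f': 1})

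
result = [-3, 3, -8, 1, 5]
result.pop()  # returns 5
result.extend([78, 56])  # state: [-3, 3, -8, 1, 78, 56]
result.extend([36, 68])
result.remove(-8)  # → [-3, 3, 1, 78, 56, 36, 68]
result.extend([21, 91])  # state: [-3, 3, 1, 78, 56, 36, 68, 21, 91]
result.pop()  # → 91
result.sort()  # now [-3, 1, 3, 21, 36, 56, 68, 78]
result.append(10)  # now [-3, 1, 3, 21, 36, 56, 68, 78, 10]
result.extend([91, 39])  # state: [-3, 1, 3, 21, 36, 56, 68, 78, 10, 91, 39]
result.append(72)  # [-3, 1, 3, 21, 36, 56, 68, 78, 10, 91, 39, 72]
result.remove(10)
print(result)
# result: [-3, 1, 3, 21, 36, 56, 68, 78, 91, 39, 72]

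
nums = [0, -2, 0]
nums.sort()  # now [-2, 0, 0]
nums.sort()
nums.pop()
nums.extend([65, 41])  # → [-2, 0, 65, 41]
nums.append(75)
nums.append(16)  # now [-2, 0, 65, 41, 75, 16]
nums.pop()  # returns 16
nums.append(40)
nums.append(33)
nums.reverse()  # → [33, 40, 75, 41, 65, 0, -2]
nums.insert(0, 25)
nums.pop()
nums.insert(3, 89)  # [25, 33, 40, 89, 75, 41, 65, 0]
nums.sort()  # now [0, 25, 33, 40, 41, 65, 75, 89]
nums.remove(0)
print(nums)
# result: [25, 33, 40, 41, 65, 75, 89]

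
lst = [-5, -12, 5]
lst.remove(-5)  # [-12, 5]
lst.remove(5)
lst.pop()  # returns -12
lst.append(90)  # [90]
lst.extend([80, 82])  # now [90, 80, 82]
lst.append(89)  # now [90, 80, 82, 89]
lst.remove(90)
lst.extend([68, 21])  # [80, 82, 89, 68, 21]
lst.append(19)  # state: [80, 82, 89, 68, 21, 19]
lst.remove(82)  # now [80, 89, 68, 21, 19]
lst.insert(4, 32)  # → [80, 89, 68, 21, 32, 19]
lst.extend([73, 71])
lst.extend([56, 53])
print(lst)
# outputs [80, 89, 68, 21, 32, 19, 73, 71, 56, 53]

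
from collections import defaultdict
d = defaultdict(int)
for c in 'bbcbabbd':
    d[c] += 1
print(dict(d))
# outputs {'b': 5, 'c': 1, 'a': 1, 'd': 1}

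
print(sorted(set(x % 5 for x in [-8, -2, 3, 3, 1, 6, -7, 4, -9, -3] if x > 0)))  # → [1, 3, 4]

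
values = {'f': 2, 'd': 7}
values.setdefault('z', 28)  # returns 28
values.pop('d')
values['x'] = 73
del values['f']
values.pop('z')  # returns 28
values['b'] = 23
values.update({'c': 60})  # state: {'x': 73, 'b': 23, 'c': 60}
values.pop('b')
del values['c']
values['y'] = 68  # {'x': 73, 'y': 68}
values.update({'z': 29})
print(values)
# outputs {'x': 73, 'y': 68, 'z': 29}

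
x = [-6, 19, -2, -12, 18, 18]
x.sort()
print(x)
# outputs [-12, -6, -2, 18, 18, 19]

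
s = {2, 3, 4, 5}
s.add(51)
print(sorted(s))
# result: [2, 3, 4, 5, 51]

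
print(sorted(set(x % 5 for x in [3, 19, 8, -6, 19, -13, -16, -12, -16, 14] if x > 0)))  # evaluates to [3, 4]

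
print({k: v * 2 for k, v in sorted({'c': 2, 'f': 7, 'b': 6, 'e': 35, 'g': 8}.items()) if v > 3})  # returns {'b': 12, 'e': 70, 'f': 14, 'g': 16}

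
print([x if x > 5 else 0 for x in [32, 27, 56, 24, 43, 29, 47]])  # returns [32, 27, 56, 24, 43, 29, 47]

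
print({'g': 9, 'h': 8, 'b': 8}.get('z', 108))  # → 108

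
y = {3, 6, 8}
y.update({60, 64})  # {3, 6, 8, 60, 64}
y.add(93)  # {3, 6, 8, 60, 64, 93}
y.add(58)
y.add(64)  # {3, 6, 8, 58, 60, 64, 93}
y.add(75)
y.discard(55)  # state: {3, 6, 8, 58, 60, 64, 75, 93}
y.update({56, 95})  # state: {3, 6, 8, 56, 58, 60, 64, 75, 93, 95}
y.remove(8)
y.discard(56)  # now {3, 6, 58, 60, 64, 75, 93, 95}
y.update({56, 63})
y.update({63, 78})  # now {3, 6, 56, 58, 60, 63, 64, 75, 78, 93, 95}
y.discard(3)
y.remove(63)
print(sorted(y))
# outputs [6, 56, 58, 60, 64, 75, 78, 93, 95]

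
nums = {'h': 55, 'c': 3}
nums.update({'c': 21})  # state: {'h': 55, 'c': 21}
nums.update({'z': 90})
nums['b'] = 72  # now {'h': 55, 'c': 21, 'z': 90, 'b': 72}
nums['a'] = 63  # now {'h': 55, 'c': 21, 'z': 90, 'b': 72, 'a': 63}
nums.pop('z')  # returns 90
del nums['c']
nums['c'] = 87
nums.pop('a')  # 63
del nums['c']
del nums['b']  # {'h': 55}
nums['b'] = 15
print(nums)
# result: {'h': 55, 'b': 15}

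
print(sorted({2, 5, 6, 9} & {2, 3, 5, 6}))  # [2, 5, 6]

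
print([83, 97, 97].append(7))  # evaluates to None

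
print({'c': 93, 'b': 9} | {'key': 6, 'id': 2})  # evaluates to {'c': 93, 'b': 9, 'key': 6, 'id': 2}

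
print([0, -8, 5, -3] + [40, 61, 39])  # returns [0, -8, 5, -3, 40, 61, 39]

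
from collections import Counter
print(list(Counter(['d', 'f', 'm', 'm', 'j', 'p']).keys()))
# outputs ['d', 'f', 'm', 'j', 'p']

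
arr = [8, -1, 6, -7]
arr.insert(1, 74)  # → [8, 74, -1, 6, -7]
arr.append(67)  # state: [8, 74, -1, 6, -7, 67]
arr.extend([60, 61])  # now [8, 74, -1, 6, -7, 67, 60, 61]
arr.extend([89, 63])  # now [8, 74, -1, 6, -7, 67, 60, 61, 89, 63]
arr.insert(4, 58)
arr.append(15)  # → [8, 74, -1, 6, 58, -7, 67, 60, 61, 89, 63, 15]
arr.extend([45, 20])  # [8, 74, -1, 6, 58, -7, 67, 60, 61, 89, 63, 15, 45, 20]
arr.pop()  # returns 20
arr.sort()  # [-7, -1, 6, 8, 15, 45, 58, 60, 61, 63, 67, 74, 89]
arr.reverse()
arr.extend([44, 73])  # [89, 74, 67, 63, 61, 60, 58, 45, 15, 8, 6, -1, -7, 44, 73]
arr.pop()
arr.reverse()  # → [44, -7, -1, 6, 8, 15, 45, 58, 60, 61, 63, 67, 74, 89]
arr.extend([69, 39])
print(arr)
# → [44, -7, -1, 6, 8, 15, 45, 58, 60, 61, 63, 67, 74, 89, 69, 39]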